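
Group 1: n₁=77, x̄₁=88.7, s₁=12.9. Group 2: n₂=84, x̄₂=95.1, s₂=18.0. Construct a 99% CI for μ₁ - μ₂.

Difference = -6.4. SE = √(12.9²/77 + 18.0²/84) = 2.453. CI = (-12.72, -0.08)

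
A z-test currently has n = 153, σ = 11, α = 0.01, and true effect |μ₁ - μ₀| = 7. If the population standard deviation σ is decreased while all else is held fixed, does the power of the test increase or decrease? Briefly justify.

Power increases: a smaller σ shrinks the standard error σ/√n, moving the sampling distribution under H₁ further from the critical value.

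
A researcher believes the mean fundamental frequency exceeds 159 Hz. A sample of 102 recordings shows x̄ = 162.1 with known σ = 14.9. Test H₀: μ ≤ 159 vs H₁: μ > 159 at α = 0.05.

z = 2.101. Critical value: 1.645. Reject H₀.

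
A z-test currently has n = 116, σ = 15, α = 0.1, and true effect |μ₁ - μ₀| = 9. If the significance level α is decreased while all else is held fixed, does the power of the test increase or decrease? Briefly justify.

Power decreases: a smaller α raises the critical value, so less of the H₁ sampling distribution falls in the rejection region.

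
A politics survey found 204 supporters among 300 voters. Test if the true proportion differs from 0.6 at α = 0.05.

p̂ = 0.68, p₀ = 0.6. z = (p̂ - p₀)/√(p₀(1-p₀)/n) = 2.828. Critical: ±1.96. Reject H₀.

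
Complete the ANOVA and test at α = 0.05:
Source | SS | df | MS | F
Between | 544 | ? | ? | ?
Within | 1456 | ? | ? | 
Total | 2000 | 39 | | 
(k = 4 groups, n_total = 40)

df_between = 3, df_within = 36. MS_between = 181.33, MS_within = 40.44. F = 4.484, F_crit ≈ 2.866. Reject H₀.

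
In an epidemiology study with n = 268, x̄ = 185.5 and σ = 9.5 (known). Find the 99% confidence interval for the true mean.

CI = x̄ ± z*(σ/√n) = 185.5 ± 2.576(9.5/√268) = 185.5 ± 1.49 = (184.01, 186.99)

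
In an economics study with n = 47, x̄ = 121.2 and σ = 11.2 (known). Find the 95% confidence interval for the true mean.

CI = x̄ ± z*(σ/√n) = 121.2 ± 1.96(11.2/√47) = 121.2 ± 3.2 = (118.0, 124.4)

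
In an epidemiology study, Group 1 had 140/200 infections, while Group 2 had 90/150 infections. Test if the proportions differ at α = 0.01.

p̂₁ = 0.7, p̂₂ = 0.6, pooled p̂ = 0.657. z = 1.95. Critical: ±2.576. Fail to reject H₀.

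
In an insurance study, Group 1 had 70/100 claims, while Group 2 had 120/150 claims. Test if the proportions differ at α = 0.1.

p̂₁ = 0.7, p̂₂ = 0.8, pooled p̂ = 0.76. z = -1.814. Critical: ±1.645. Reject H₀.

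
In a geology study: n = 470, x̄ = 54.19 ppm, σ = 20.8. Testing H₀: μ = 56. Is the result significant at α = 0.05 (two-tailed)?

z = (54.19 - 56)/(20.8/√470) = -1.887. Since |z| ≤ 1.96, not significant at α = 0.05.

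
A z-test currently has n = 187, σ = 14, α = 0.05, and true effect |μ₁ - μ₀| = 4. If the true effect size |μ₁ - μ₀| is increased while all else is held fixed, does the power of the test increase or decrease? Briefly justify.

Power increases: a larger true effect increases the non-centrality λ = |μ₁ - μ₀|/(σ/√n).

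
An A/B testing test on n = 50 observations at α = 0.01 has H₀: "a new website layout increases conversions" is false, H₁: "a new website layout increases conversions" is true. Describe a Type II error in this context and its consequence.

Type II error: failing to reject H₀ when it is false — concluding that a new website layout increases conversions is not supported when in fact it is. Consequence: discarding a layout that would have improved conversions — lost revenue.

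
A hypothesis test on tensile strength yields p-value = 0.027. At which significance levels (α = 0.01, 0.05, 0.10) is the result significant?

p = 0.027. Significant at: α = 0.05, 0.1.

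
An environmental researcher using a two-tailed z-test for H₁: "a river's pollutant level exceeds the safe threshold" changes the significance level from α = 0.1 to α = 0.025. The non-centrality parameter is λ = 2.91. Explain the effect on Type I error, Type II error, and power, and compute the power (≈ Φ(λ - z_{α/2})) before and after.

Decreasing α from 0.1 to 0.025:
• Type I error rate decreases (α is the Type I rate by definition).
• Critical value moves from z_{α/2} = 1.645 to 2.241, so power = Φ(λ - z_{α/2}) goes from Φ(2.91 - 1.645) = 0.897 to Φ(2.91 - 2.241) = 0.748.
• Type II error rate β = 1 - power therefore increases (0.103 → 0.252).
Appropriate when false positives are costly — here, shutting down a compliant factory unnecessarily.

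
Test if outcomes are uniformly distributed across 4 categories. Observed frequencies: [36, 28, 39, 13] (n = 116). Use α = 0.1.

Expected = 29 each. χ² = Σ(O-E)²/E = 14.0. df = 3, critical value = 6.251. Reject H₀.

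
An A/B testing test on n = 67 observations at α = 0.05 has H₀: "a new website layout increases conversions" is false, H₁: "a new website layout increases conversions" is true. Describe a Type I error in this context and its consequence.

Type I error: rejecting H₀ when it is true — concluding that a new website layout increases conversions when in fact it is not. Consequence: rolling out a layout that doesn't actually help — wasted engineering effort.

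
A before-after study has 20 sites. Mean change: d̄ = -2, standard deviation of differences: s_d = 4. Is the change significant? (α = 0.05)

t = d̄/(s_d/√n) = -2/(4/√20) = -2.236. df = 19, critical t = ±2.093. Reject H₀.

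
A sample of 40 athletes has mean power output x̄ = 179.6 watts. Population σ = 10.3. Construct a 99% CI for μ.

CI = x̄ ± z*(σ/√n) = 179.6 ± 2.576(10.3/√40) = 179.6 ± 4.2 = (175.4, 183.8)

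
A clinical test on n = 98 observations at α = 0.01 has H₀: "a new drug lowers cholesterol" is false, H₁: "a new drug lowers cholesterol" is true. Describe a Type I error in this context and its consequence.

Type I error: rejecting H₀ when it is true — concluding that a new drug lowers cholesterol when in fact it is not. Consequence: approving an ineffective drug — patients take a useless medication and may skip effective alternatives.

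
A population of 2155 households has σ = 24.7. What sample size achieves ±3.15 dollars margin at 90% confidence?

Without FPC: n₀ = (1.645×24.7/3.15)² = 166.381. With FPC: n = n₀N/(n₀+N-1) = 154.5 → n = 155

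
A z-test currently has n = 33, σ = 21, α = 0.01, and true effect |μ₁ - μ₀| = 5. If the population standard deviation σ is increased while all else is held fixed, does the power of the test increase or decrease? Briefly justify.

Power decreases: a larger σ inflates the standard error σ/√n, pulling the sampling distribution under H₁ back toward the critical value.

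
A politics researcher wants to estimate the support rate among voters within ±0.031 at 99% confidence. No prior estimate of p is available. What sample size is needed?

Conservative approach: use p = 0.5 (maximizes p(1-p) = 0.25). n = z²(0.25)/E² = 2.576²×0.25/0.031² = 1726.3 → n = 1727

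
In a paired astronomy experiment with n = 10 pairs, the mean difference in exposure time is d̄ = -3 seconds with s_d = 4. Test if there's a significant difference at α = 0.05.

t = d̄/(s_d/√n) = -3/(4/√10) = -2.372. df = 9, critical t = ±2.262. Reject H₀.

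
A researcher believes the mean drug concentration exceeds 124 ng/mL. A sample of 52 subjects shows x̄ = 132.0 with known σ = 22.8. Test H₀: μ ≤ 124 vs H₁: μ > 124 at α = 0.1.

z = 2.53. Critical value: 1.28. Reject H₀.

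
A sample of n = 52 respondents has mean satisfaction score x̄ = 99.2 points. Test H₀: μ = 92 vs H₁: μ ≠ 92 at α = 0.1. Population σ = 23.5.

z = (x̄ - μ₀)/(σ/√n) = (99.2 - 92)/(23.5/√52) = 2.209. Critical value: ±1.645. Since |2.209| > 1.645, Reject H₀.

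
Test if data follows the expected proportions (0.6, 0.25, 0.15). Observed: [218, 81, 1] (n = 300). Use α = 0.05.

Expected: [180.0, 75.0, 45.0]. χ² = 51.524. df = 2, critical = 5.991. Reject H₀.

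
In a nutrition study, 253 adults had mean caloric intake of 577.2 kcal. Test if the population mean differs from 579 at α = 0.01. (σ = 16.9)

z = (x̄ - μ₀)/(σ/√n) = (577.2 - 579)/(16.9/√253) = -1.694. Critical value: ±2.576. Since |-1.694| ≤ 2.576, Fail to reject H₀.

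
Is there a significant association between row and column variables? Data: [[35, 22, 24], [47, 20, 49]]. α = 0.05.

χ² = 4.331. df = 2, critical = 5.991. Fail to reject H₀. No evidence of dependence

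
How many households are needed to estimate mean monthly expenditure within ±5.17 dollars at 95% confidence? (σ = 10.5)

n = (z*σ/E)² = (1.96×10.5/5.17)² = 15.8 → n = 16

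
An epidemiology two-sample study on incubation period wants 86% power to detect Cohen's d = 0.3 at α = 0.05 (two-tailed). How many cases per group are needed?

z_{α/2} = 1.96, z_β = Φ⁻¹(0.86) = 1.08. For small effect (d = 0.3): n per group = 2(z_{α/2} + z_β)²/d² = 2(1.96 + 1.08)²/0.3² = 205.4 → 206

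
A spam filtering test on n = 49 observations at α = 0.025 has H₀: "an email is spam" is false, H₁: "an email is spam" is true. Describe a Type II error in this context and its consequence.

Type II error: failing to reject H₀ when it is false — concluding that an email is spam is not supported when in fact it is. Consequence: a spam email lands in the inbox.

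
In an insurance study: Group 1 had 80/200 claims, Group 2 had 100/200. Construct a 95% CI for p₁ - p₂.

p̂₁ = 0.4, p̂₂ = 0.5. Difference = -0.1. CI = (-0.197, -0.003)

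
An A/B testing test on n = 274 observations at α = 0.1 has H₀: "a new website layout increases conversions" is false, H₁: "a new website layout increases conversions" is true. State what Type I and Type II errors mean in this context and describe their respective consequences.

Type I (false positive): concluding that a new website layout increases conversions when it is not — rolling out a layout that doesn't actually help — wasted engineering effort. Type II (false negative): failing to conclude that a new website layout increases conversions when it is — discarding a layout that would have improved conversions — lost revenue. Which is costlier depends on domain priorities and is a judgement call rather than a statistical fact.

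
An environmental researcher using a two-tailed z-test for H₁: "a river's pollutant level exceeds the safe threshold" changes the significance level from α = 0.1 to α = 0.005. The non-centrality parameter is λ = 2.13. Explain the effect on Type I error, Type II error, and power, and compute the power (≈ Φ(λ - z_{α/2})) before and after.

Decreasing α from 0.1 to 0.005:
• Type I error rate decreases (α is the Type I rate by definition).
• Critical value moves from z_{α/2} = 1.645 to 2.807, so power = Φ(λ - z_{α/2}) goes from Φ(2.13 - 1.645) = 0.686 to Φ(2.13 - 2.807) = 0.249.
• Type II error rate β = 1 - power therefore increases (0.314 → 0.751).
Appropriate when false positives are costly — here, shutting down a compliant factory unnecessarily.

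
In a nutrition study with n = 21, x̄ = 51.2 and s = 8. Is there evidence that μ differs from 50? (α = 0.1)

t = (x̄ - μ₀)/(s/√n) = (51.2 - 50)/(8/√21) = 0.687. df = 20, critical t = ±1.725. Fail to reject H₀.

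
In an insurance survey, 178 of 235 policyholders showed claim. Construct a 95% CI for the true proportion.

p̂ = 0.757. CI = p̂ ± z*√(p̂(1-p̂)/n) = (0.703, 0.812)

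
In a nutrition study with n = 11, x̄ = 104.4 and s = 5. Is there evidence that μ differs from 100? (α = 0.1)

t = (x̄ - μ₀)/(s/√n) = (104.4 - 100)/(5/√11) = 2.919. df = 10, critical t = ±1.812. Reject H₀.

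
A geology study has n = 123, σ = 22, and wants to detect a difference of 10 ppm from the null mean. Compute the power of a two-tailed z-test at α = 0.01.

SE = σ/√n = 22/√123 = 1.984. Non-centrality λ = d/SE = 10/1.984 = 5.041. Power ≈ Φ(λ - z_{α/2}) = Φ(5.041 - 2.576) = Φ(2.465) = 0.993.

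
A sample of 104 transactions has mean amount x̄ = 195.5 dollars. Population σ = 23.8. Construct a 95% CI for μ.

CI = x̄ ± z*(σ/√n) = 195.5 ± 1.96(23.8/√104) = 195.5 ± 4.57 = (190.93, 200.07)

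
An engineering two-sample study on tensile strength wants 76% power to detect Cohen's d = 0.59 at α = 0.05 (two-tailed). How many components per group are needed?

z_{α/2} = 1.96, z_β = Φ⁻¹(0.76) = 0.706. For medium effect (d = 0.59): n per group = 2(z_{α/2} + z_β)²/d² = 2(1.96 + 0.706)²/0.59² = 40.8 → 41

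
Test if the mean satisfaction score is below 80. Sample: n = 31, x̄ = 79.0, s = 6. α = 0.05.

t = (79.0 - 80)/(6/√31) = -0.928, df = 30. Critical t = -1.697. Fail to reject H₀.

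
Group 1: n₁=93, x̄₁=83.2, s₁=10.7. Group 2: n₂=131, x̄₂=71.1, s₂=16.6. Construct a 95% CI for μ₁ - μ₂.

Difference = 12.1. SE = √(10.7²/93 + 16.6²/131) = 1.826. CI = (8.52, 15.68)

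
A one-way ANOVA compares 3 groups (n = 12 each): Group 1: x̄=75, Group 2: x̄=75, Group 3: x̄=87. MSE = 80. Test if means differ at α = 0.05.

Grand mean = 79.0. SS_between = 1152.0, MS_between = 576.0. F = 7.2, F_crit ≈ 3.285. Reject H₀.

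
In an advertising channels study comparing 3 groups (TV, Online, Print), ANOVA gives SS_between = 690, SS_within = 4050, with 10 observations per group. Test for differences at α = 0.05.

df_between = 2, df_within = 27. F = MS_between/MS_within = 345.0/150.0 = 2.3. F_crit ≈ 3.354. Fail to reject H₀.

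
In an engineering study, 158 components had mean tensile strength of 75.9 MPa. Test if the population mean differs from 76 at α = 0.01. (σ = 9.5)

z = (x̄ - μ₀)/(σ/√n) = (75.9 - 76)/(9.5/√158) = -0.132. Critical value: ±2.576. Since |-0.132| ≤ 2.576, Fail to reject H₀.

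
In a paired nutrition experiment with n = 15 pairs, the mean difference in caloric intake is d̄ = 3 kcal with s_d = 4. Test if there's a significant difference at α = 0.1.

t = d̄/(s_d/√n) = 3/(4/√15) = 2.905. df = 14, critical t = ±1.761. Reject H₀.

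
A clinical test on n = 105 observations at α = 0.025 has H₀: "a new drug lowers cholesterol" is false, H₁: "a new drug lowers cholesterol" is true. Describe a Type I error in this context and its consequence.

Type I error: rejecting H₀ when it is true — concluding that a new drug lowers cholesterol when in fact it is not. Consequence: approving an ineffective drug — patients take a useless medication and may skip effective alternatives.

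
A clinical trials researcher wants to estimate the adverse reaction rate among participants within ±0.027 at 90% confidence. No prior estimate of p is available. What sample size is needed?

Conservative approach: use p = 0.5 (maximizes p(1-p) = 0.25). n = z²(0.25)/E² = 1.645²×0.25/0.027² = 928.0 → n = 928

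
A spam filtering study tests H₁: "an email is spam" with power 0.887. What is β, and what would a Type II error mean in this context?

β = 1 - power = 1 - 0.887 = 0.113. A Type II error is failing to reject H₀ when H₀ is false (false negative) — here, failing to conclude that an email is spam when in fact it is true. Consequence: a spam email lands in the inbox.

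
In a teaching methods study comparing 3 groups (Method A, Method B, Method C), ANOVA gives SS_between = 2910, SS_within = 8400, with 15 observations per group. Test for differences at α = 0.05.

df_between = 2, df_within = 42. F = MS_between/MS_within = 1455.0/200.0 = 7.275. F_crit ≈ 3.22. Reject H₀. At least one mean differs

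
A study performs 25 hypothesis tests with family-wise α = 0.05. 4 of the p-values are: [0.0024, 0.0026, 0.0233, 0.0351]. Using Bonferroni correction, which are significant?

Bonferroni α = 0.05/25 = 0.002. None of the given p-values are significant.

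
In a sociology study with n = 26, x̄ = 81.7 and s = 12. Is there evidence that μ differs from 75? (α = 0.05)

t = (x̄ - μ₀)/(s/√n) = (81.7 - 75)/(12/√26) = 2.847. df = 25, critical t = ±2.06. Reject H₀.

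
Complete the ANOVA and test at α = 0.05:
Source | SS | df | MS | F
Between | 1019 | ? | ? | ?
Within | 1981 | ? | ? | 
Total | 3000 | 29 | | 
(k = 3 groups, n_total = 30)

df_between = 2, df_within = 27. MS_between = 509.5, MS_within = 73.37. F = 6.944, F_crit ≈ 3.354. Reject H₀.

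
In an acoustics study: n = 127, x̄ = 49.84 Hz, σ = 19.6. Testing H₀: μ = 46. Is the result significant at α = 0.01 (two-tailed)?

z = (49.84 - 46)/(19.6/√127) = 2.208. Since |z| ≤ 2.576, not significant at α = 0.01.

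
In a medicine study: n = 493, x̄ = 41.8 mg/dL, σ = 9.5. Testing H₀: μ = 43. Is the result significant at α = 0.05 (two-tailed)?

z = (41.8 - 43)/(9.5/√493) = -2.805. Since |z| > 1.96, significant at α = 0.05.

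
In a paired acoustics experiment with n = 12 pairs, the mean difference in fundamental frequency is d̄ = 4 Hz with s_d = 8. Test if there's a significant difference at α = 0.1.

t = d̄/(s_d/√n) = 4/(8/√12) = 1.732. df = 11, critical t = ±1.796. Fail to reject H₀.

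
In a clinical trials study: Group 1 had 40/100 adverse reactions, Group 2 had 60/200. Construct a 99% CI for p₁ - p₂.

p̂₁ = 0.4, p̂₂ = 0.3. Difference = 0.1. CI = (-0.051, 0.251)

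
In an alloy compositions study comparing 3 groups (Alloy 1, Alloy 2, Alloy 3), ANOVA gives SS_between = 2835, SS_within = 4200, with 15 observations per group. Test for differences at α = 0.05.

df_between = 2, df_within = 42. F = MS_between/MS_within = 1417.5/100.0 = 14.175. F_crit ≈ 3.22. Reject H₀. At least one mean differs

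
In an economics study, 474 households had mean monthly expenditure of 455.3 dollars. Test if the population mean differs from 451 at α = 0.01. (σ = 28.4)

z = (x̄ - μ₀)/(σ/√n) = (455.3 - 451)/(28.4/√474) = 3.296. Critical value: ±2.576. Since |3.296| > 2.576, Reject H₀.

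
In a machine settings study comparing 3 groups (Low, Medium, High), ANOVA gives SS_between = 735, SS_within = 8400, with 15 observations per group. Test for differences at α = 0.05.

df_between = 2, df_within = 42. F = MS_between/MS_within = 367.5/200.0 = 1.837. F_crit ≈ 3.22. Fail to reject H₀.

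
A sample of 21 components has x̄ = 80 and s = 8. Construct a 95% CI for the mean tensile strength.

CI = x̄ ± t*(s/√n) = 80 ± 2.086(8/√21) = (76.36, 83.64)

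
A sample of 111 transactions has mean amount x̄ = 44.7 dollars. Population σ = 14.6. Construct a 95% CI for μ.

CI = x̄ ± z*(σ/√n) = 44.7 ± 1.96(14.6/√111) = 44.7 ± 2.72 = (41.98, 47.42)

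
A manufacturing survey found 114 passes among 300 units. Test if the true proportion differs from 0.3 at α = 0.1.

p̂ = 0.38, p₀ = 0.3. z = (p̂ - p₀)/√(p₀(1-p₀)/n) = 3.024. Critical: ±1.645. Reject H₀.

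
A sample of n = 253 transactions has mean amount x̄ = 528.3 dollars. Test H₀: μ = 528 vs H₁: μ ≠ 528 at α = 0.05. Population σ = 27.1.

z = (x̄ - μ₀)/(σ/√n) = (528.3 - 528)/(27.1/√253) = 0.176. Critical value: ±1.96. Since |0.176| ≤ 1.96, Fail to reject H₀.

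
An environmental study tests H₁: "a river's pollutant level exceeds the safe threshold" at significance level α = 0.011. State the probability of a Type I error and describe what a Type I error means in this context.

P(Type I error) = α = 0.011. A Type I error is rejecting H₀ when H₀ is actually true (false positive) — here, concluding that a river's pollutant level exceeds the safe threshold when in fact this is not the case. Consequence: shutting down a compliant factory unnecessarily.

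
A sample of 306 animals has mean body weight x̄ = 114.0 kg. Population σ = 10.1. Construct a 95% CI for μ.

CI = x̄ ± z*(σ/√n) = 114.0 ± 1.96(10.1/√306) = 114.0 ± 1.13 = (112.87, 115.13)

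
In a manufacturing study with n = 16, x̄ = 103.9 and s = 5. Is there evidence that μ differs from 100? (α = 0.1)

t = (x̄ - μ₀)/(s/√n) = (103.9 - 100)/(5/√16) = 3.12. df = 15, critical t = ±1.753. Reject H₀.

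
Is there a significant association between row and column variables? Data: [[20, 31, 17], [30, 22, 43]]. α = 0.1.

χ² = 10.614. df = 2, critical = 4.605. Reject H₀. Variables are dependent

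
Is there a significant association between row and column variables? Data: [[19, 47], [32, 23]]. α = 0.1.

χ² = 10.63. df = 1, critical = 2.706. Reject H₀. Variables are dependent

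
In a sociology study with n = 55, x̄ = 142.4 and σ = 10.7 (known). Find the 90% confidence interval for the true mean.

CI = x̄ ± z*(σ/√n) = 142.4 ± 1.645(10.7/√55) = 142.4 ± 2.37 = (140.03, 144.77)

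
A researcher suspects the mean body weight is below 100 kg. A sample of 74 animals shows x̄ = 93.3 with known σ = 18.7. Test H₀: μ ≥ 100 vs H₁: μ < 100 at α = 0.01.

z = -3.082. Critical value: -2.33. Reject H₀.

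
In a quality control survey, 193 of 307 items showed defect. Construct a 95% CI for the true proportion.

p̂ = 0.629. CI = p̂ ± z*√(p̂(1-p̂)/n) = (0.575, 0.683)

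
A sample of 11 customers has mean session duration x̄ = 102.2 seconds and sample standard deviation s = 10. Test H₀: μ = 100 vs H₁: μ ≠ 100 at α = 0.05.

t = (x̄ - μ₀)/(s/√n) = (102.2 - 100)/(10/√11) = 0.73. df = 10, critical t = ±2.228. Fail to reject H₀.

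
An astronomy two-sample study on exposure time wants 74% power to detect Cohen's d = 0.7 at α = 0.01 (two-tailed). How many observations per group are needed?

z_{α/2} = 2.576, z_β = Φ⁻¹(0.74) = 0.643. For medium effect (d = 0.7): n per group = 2(z_{α/2} + z_β)²/d² = 2(2.576 + 0.643)²/0.7² = 42.3 → 43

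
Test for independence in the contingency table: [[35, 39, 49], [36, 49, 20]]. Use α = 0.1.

χ² = 11.993. df = 2, critical = 4.605. Reject H₀. Variables are dependent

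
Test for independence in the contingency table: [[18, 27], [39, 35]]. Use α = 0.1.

χ² = 1.809. df = 1, critical = 2.706. Fail to reject H₀. No evidence of dependence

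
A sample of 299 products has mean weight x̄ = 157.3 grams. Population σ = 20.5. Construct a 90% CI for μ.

CI = x̄ ± z*(σ/√n) = 157.3 ± 1.645(20.5/√299) = 157.3 ± 1.95 = (155.35, 159.25)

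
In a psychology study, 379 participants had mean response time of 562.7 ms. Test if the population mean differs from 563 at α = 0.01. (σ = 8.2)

z = (x̄ - μ₀)/(σ/√n) = (562.7 - 563)/(8.2/√379) = -0.712. Critical value: ±2.576. Since |-0.712| ≤ 2.576, Fail to reject H₀.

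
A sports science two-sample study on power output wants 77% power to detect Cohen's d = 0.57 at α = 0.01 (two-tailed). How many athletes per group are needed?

z_{α/2} = 2.576, z_β = Φ⁻¹(0.77) = 0.739. For medium effect (d = 0.57): n per group = 2(z_{α/2} + z_β)²/d² = 2(2.576 + 0.739)²/0.57² = 67.6 → 68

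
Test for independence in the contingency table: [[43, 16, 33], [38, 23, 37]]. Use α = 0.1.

χ² = 1.606. df = 2, critical = 4.605. Fail to reject H₀. No evidence of dependence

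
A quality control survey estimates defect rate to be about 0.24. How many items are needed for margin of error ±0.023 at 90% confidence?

n = z²p(1-p)/E² = 1.645²×0.24×0.76/0.023² = 933.04 → n = 934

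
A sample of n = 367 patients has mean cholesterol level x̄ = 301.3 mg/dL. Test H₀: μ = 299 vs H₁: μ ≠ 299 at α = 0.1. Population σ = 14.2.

z = (x̄ - μ₀)/(σ/√n) = (301.3 - 299)/(14.2/√367) = 3.103. Critical value: ±1.645. Since |3.103| > 1.645, Reject H₀.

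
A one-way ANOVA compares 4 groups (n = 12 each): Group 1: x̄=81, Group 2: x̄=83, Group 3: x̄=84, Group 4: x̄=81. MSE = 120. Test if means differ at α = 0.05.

Grand mean = 82.25. SS_between = 81.0, MS_between = 27.0. F = 0.225, F_crit ≈ 2.816. Fail to reject H₀.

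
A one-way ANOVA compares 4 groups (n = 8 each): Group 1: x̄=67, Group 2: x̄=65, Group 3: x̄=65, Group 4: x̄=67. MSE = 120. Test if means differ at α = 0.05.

Grand mean = 66.0. SS_between = 32.0, MS_between = 10.67. F = 0.089, F_crit ≈ 2.947. Fail to reject H₀.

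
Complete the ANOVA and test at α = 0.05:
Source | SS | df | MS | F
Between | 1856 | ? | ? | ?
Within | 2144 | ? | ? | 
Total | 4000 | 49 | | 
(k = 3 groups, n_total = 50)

df_between = 2, df_within = 47. MS_between = 928.0, MS_within = 45.62. F = 20.343, F_crit ≈ 3.195. Reject H₀.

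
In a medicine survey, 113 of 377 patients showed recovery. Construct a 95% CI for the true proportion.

p̂ = 0.3. CI = p̂ ± z*√(p̂(1-p̂)/n) = (0.253, 0.346)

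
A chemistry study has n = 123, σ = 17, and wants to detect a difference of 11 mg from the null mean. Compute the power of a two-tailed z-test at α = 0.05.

SE = σ/√n = 17/√123 = 1.533. Non-centrality λ = d/SE = 11/1.533 = 7.176. Power ≈ Φ(λ - z_{α/2}) = Φ(7.176 - 1.96) = Φ(5.216) = 1.0.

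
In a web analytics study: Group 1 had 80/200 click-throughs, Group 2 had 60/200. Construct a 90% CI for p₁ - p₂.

p̂₁ = 0.4, p̂₂ = 0.3. Difference = 0.1. CI = (0.022, 0.178)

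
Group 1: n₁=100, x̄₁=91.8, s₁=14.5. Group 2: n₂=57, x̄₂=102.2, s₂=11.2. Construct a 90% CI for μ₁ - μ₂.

Difference = -10.4. SE = √(14.5²/100 + 11.2²/57) = 2.074. CI = (-13.81, -6.99)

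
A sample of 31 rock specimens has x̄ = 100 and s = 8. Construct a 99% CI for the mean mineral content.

CI = x̄ ± t*(s/√n) = 100 ± 2.75(8/√31) = (96.05, 103.95)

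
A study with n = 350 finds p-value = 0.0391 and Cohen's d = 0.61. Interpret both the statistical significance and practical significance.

Statistically significant (p = 0.0391 < 0.05). Cohen's d = 0.61 indicates a medium effect size. Both statistical and practical significance should be considered.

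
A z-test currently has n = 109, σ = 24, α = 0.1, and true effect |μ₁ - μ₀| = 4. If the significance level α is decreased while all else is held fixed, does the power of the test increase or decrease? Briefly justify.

Power decreases: a smaller α raises the critical value, so less of the H₁ sampling distribution falls in the rejection region.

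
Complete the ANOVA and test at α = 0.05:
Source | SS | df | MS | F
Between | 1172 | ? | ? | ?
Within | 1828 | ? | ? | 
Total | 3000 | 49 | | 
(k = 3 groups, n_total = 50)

df_between = 2, df_within = 47. MS_between = 586.0, MS_within = 38.89. F = 15.067, F_crit ≈ 3.195. Reject H₀.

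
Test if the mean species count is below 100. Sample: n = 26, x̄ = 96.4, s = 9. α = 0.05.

t = (96.4 - 100)/(9/√26) = -2.04, df = 25. Critical t = -1.708. Reject H₀.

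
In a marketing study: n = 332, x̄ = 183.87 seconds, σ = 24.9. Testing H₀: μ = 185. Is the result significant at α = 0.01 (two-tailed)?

z = (183.87 - 185)/(24.9/√332) = -0.827. Since |z| ≤ 2.576, not significant at α = 0.01.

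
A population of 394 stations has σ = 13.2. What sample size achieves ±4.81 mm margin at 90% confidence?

Without FPC: n₀ = (1.645×13.2/4.81)² = 20.379. With FPC: n = n₀N/(n₀+N-1) = 19.4 → n = 20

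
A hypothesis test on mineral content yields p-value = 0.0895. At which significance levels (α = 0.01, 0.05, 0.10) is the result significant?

p = 0.0895. Significant at: α = 0.1.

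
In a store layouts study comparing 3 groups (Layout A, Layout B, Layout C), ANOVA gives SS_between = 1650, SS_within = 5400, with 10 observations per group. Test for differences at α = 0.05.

df_between = 2, df_within = 27. F = MS_between/MS_within = 825.0/200.0 = 4.125. F_crit ≈ 3.354. Reject H₀. At least one mean differs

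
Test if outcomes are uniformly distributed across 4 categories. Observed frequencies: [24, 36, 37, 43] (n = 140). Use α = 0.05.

Expected = 35 each. χ² = Σ(O-E)²/E = 5.429. df = 3, critical value = 7.815. Fail to reject H₀.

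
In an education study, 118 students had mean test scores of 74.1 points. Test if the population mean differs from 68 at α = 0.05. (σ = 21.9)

z = (x̄ - μ₀)/(σ/√n) = (74.1 - 68)/(21.9/√118) = 3.026. Critical value: ±1.96. Since |3.026| > 1.96, Reject H₀.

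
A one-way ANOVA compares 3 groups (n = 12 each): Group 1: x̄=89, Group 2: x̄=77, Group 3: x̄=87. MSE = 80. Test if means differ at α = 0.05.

Grand mean = 84.33. SS_between = 992.0, MS_between = 496.0. F = 6.2, F_crit ≈ 3.285. Reject H₀.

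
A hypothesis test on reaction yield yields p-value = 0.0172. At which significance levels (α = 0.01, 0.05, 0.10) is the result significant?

p = 0.0172. Significant at: α = 0.05, 0.1.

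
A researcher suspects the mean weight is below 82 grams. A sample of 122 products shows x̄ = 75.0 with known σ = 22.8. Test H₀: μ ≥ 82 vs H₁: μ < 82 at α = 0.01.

z = -3.391. Critical value: -2.33. Reject H₀.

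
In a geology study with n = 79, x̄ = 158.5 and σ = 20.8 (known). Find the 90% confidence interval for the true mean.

CI = x̄ ± z*(σ/√n) = 158.5 ± 1.645(20.8/√79) = 158.5 ± 3.85 = (154.65, 162.35)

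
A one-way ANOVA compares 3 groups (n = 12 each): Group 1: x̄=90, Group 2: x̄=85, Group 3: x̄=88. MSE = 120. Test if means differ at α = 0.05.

Grand mean = 87.67. SS_between = 152.0, MS_between = 76.0. F = 0.633, F_crit ≈ 3.285. Fail to reject H₀.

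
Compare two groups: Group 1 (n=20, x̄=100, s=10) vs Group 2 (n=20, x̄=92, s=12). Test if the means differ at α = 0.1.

Pooled sp = 11.05. t = 2.29, df = 38. Critical t = ±1.686. Reject H₀.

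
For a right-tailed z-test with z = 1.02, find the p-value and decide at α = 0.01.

p = P(Z > 1.02) = 1 - Φ(1.02) ≈ 0.1539. Since p ≥ 0.01, fail to reject H₀ (not significant) at α = 0.01.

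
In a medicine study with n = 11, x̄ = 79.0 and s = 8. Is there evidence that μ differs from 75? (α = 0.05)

t = (x̄ - μ₀)/(s/√n) = (79.0 - 75)/(8/√11) = 1.658. df = 10, critical t = ±2.228. Fail to reject H₀.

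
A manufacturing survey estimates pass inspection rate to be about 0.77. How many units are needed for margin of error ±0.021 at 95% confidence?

n = z²p(1-p)/E² = 1.96²×0.77×0.23/0.021² = 1542.7 → n = 1543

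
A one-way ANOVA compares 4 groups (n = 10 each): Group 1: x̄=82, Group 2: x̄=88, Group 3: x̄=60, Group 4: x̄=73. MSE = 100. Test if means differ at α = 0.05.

Grand mean = 75.75. SS_between = 4447.5, MS_between = 1482.5. F = 14.825, F_crit ≈ 2.866. Reject H₀.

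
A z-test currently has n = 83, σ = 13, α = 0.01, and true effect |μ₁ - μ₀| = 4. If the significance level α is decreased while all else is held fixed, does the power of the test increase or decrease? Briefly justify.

Power decreases: a smaller α raises the critical value, so less of the H₁ sampling distribution falls in the rejection region.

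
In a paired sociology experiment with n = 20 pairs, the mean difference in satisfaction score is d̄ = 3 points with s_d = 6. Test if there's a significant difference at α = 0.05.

t = d̄/(s_d/√n) = 3/(6/√20) = 2.236. df = 19, critical t = ±2.093. Reject H₀.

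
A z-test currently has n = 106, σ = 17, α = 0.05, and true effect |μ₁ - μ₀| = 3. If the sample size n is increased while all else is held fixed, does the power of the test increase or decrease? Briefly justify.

Power increases: a larger n shrinks the standard error σ/√n, moving the sampling distribution under H₁ further from the critical value.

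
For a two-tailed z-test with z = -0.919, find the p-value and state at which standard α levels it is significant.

p = 2·P(Z > |-0.919|) = 2·(1 - Φ(0.919)) ≈ 0.3581. Not significant at any standard level.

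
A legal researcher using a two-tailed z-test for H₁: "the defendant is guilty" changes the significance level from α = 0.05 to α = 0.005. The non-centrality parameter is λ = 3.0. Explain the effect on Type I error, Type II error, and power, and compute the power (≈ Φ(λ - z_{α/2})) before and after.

Decreasing α from 0.05 to 0.005:
• Type I error rate decreases (α is the Type I rate by definition).
• Critical value moves from z_{α/2} = 1.96 to 2.807, so power = Φ(λ - z_{α/2}) goes from Φ(3.0 - 1.96) = 0.851 to Φ(3.0 - 2.807) = 0.577.
• Type II error rate β = 1 - power therefore increases (0.149 → 0.423).
Appropriate when false positives are costly — here, convicting an innocent person.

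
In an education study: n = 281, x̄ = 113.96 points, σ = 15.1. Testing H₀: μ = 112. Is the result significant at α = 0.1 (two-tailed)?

z = (113.96 - 112)/(15.1/√281) = 2.176. Since |z| > 1.645, significant at α = 0.1.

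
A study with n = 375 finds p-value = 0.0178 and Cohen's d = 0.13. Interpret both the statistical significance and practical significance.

Statistically significant (p = 0.0178 < 0.05). Cohen's d = 0.13 indicates a very small effect size. Both statistical and practical significance should be considered.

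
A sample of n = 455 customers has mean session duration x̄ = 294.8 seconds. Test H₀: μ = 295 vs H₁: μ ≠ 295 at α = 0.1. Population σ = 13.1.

z = (x̄ - μ₀)/(σ/√n) = (294.8 - 295)/(13.1/√455) = -0.326. Critical value: ±1.645. Since |-0.326| ≤ 1.645, Fail to reject H₀.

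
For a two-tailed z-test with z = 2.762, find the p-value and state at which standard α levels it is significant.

p = 2·P(Z > |2.762|) = 2·(1 - Φ(2.762)) ≈ 0.0057. Significant at α = 0.1; Significant at α = 0.05; Significant at α = 0.01.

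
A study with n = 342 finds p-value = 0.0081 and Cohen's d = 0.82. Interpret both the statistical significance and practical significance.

Statistically significant (p = 0.0081 < 0.05). Cohen's d = 0.82 indicates a large effect size. Both statistical and practical significance should be considered.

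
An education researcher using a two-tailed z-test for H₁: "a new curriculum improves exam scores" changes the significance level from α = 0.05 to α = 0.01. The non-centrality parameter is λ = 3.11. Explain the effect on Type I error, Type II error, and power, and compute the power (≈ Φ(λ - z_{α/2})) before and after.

Decreasing α from 0.05 to 0.01:
• Type I error rate decreases (α is the Type I rate by definition).
• Critical value moves from z_{α/2} = 1.96 to 2.576, so power = Φ(λ - z_{α/2}) goes from Φ(3.11 - 1.96) = 0.875 to Φ(3.11 - 2.576) = 0.703.
• Type II error rate β = 1 - power therefore increases (0.125 → 0.297).
Appropriate when false positives are costly — here, adopting a curriculum that gives no real benefit — disruption for nothing.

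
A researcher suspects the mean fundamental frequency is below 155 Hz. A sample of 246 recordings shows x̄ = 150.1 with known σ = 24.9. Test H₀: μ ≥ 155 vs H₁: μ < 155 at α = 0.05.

z = -3.086. Critical value: -1.645. Reject H₀.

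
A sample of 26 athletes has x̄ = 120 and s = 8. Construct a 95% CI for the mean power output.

CI = x̄ ± t*(s/√n) = 120 ± 2.06(8/√26) = (116.77, 123.23)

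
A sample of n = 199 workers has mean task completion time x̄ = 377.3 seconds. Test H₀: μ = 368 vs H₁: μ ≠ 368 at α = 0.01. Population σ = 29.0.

z = (x̄ - μ₀)/(σ/√n) = (377.3 - 368)/(29.0/√199) = 4.524. Critical value: ±2.576. Since |4.524| > 2.576, Reject H₀.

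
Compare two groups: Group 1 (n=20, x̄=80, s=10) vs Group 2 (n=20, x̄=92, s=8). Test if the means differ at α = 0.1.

Pooled sp = 9.06. t = -4.191, df = 38. Critical t = ±1.686. Reject H₀.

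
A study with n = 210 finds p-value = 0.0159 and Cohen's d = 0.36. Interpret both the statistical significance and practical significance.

Statistically significant (p = 0.0159 < 0.05). Cohen's d = 0.36 indicates a small effect size. Both statistical and practical significance should be considered.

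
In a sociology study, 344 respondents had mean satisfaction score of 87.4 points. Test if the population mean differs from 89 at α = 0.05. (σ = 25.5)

z = (x̄ - μ₀)/(σ/√n) = (87.4 - 89)/(25.5/√344) = -1.164. Critical value: ±1.96. Since |-1.164| ≤ 1.96, Fail to reject H₀.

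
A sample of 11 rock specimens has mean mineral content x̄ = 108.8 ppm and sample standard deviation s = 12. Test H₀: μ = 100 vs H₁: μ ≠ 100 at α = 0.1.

t = (x̄ - μ₀)/(s/√n) = (108.8 - 100)/(12/√11) = 2.432. df = 10, critical t = ±1.812. Reject H₀.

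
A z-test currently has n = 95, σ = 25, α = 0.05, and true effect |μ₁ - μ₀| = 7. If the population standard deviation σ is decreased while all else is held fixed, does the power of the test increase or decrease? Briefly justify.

Power increases: a smaller σ shrinks the standard error σ/√n, moving the sampling distribution under H₁ further from the critical value.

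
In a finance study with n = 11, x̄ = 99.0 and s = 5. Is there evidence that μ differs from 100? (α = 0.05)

t = (x̄ - μ₀)/(s/√n) = (99.0 - 100)/(5/√11) = -0.663. df = 10, critical t = ±2.228. Fail to reject H₀.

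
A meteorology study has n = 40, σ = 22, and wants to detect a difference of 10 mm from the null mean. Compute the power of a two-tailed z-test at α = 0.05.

SE = σ/√n = 22/√40 = 3.479. Non-centrality λ = d/SE = 10/3.479 = 2.875. Power ≈ Φ(λ - z_{α/2}) = Φ(2.875 - 1.96) = Φ(0.915) = 0.82.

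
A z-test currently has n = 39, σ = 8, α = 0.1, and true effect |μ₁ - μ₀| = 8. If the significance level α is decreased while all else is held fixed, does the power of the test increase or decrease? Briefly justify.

Power decreases: a smaller α raises the critical value, so less of the H₁ sampling distribution falls in the rejection region.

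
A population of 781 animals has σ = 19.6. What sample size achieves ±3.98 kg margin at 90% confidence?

Without FPC: n₀ = (1.645×19.6/3.98)² = 65.626. With FPC: n = n₀N/(n₀+N-1) = 60.6 → n = 61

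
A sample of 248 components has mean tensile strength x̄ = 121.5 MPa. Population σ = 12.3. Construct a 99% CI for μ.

CI = x̄ ± z*(σ/√n) = 121.5 ± 2.576(12.3/√248) = 121.5 ± 2.01 = (119.49, 123.51)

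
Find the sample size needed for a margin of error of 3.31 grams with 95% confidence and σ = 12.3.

n = (z*σ/E)² = (1.96×12.3/3.31)² = 53.05 → n = 54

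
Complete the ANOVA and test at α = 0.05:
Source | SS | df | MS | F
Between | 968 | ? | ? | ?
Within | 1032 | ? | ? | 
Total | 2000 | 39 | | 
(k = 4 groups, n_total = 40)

df_between = 3, df_within = 36. MS_between = 322.67, MS_within = 28.67. F = 11.256, F_crit ≈ 2.866. Reject H₀.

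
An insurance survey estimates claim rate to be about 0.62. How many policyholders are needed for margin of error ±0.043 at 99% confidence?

n = z²p(1-p)/E² = 2.576²×0.62×0.38/0.043² = 845.5 → n = 846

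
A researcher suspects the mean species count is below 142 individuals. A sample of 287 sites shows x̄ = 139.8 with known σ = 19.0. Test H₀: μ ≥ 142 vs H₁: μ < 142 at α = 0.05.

z = -1.962. Critical value: -1.645. Reject H₀.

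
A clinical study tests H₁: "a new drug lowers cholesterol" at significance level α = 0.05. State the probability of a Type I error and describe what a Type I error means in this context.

P(Type I error) = α = 0.05. A Type I error is rejecting H₀ when H₀ is actually true (false positive) — here, concluding that a new drug lowers cholesterol when in fact this is not the case. Consequence: approving an ineffective drug — patients take a useless medication and may skip effective alternatives.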